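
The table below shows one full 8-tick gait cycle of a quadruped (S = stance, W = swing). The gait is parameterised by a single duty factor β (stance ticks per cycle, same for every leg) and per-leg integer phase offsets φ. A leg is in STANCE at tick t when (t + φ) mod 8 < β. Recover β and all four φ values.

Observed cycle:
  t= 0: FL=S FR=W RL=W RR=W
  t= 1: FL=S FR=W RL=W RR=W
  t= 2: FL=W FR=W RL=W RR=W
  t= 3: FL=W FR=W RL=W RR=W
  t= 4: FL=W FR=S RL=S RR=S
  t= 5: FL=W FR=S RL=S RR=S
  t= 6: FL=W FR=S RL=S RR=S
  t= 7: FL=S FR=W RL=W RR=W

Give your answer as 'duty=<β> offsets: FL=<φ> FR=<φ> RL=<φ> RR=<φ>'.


duty=3 offsets: FL=1 FR=4 RL=4 RR=4

duty β = stance ticks per leg = 3
FL: stance ticks = 3; W→S at t=7 → φ=1
FR: stance ticks = 3; W→S at t=4 → φ=4
RL: stance ticks = 3; W→S at t=4 → φ=4
RR: stance ticks = 3; W→S at t=4 → φ=4


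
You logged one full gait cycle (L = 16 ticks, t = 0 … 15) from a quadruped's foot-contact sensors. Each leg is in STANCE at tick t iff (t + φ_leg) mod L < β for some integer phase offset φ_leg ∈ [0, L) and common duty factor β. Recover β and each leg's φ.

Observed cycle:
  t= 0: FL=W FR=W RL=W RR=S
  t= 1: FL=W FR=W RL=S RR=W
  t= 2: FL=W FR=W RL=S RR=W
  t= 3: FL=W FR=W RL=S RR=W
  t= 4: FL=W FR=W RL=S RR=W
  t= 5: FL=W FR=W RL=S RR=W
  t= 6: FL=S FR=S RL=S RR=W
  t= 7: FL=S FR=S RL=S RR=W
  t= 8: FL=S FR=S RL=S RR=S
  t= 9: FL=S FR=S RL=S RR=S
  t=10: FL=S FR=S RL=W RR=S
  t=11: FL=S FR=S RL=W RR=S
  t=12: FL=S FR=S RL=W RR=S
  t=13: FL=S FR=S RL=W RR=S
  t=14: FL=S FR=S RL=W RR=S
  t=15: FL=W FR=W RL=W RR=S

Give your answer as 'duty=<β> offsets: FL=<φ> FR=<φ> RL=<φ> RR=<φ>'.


duty=9 offsets: FL=10 FR=10 RL=15 RR=8

duty β = stance ticks per leg = 9
FL: stance ticks = 9; W→S at t=6 → φ=10
FR: stance ticks = 9; W→S at t=6 → φ=10
RL: stance ticks = 9; W→S at t=1 → φ=15
RR: stance ticks = 9; W→S at t=8 → φ=8


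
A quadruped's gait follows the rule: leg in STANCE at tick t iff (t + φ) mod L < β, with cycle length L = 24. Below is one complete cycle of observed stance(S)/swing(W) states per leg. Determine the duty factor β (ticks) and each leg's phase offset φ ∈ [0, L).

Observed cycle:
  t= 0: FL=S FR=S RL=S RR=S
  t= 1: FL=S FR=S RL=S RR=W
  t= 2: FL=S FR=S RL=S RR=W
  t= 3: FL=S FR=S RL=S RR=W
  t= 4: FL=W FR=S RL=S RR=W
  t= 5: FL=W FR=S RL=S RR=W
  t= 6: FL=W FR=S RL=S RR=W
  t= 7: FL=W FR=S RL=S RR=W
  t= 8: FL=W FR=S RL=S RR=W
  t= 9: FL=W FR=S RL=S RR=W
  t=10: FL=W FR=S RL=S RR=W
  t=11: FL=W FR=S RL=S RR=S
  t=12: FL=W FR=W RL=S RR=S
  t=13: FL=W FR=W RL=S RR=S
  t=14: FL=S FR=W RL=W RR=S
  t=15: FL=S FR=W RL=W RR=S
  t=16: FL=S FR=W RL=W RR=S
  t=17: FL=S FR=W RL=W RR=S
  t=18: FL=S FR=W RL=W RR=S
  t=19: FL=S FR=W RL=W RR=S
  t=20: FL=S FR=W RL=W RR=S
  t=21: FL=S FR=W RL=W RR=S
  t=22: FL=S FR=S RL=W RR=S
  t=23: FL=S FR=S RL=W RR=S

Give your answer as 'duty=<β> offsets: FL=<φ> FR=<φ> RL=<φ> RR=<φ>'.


duty=14 offsets: FL=10 FR=2 RL=0 RR=13

duty β = stance ticks per leg = 14
FL: stance ticks = 14; W→S at t=14 → φ=10
FR: stance ticks = 14; W→S at t=22 → φ=2
RL: stance ticks = 14; W→S at t=0 → φ=0
RR: stance ticks = 14; W→S at t=11 → φ=13


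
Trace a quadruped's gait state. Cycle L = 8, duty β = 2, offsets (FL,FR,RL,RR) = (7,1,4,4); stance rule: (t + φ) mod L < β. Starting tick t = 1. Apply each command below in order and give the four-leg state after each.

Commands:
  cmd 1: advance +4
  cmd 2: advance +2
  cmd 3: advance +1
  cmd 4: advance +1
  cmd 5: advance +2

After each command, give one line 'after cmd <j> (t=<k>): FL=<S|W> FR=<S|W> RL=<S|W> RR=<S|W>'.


start t=1: FL=S FR=W RL=W RR=W
cmd 1: advance +4 → t=5, phase=(4,6,1,1) → FL=W FR=W RL=S RR=S
cmd 2: advance +2 → t=7, phase=(6,0,3,3) → FL=W FR=S RL=W RR=W
cmd 3: advance +1 → t=8, phase=(7,1,4,4) → FL=W FR=S RL=W RR=W
cmd 4: advance +1 → t=9, phase=(0,2,5,5) → FL=S FR=W RL=W RR=W
cmd 5: advance +2 → t=11, phase=(2,4,7,7) → FL=W FR=W RL=W RR=W

after cmd 1 (t=5): FL=W FR=W RL=S RR=S
after cmd 2 (t=7): FL=W FR=S RL=W RR=W
after cmd 3 (t=8): FL=W FR=S RL=W RR=W
after cmd 4 (t=9): FL=S FR=W RL=W RR=W
after cmd 5 (t=11): FL=W FR=W RL=W RR=W


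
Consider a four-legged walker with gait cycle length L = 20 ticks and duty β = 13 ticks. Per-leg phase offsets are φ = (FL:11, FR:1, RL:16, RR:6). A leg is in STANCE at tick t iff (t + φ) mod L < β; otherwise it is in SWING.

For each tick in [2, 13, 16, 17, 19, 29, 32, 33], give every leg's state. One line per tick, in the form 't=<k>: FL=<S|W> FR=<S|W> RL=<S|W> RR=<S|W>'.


t=2: phase=(13,3,18,8) vs β=13 → FL=W FR=S RL=W RR=S
t=13: phase=(4,14,9,19) vs β=13 → FL=S FR=W RL=S RR=W
t=16: phase=(7,17,12,2) vs β=13 → FL=S FR=W RL=S RR=S
t=17: phase=(8,18,13,3) vs β=13 → FL=S FR=W RL=W RR=S
t=19: phase=(10,0,15,5) vs β=13 → FL=S FR=S RL=W RR=S
t=29: phase=(0,10,5,15) vs β=13 → FL=S FR=S RL=S RR=W
t=32: phase=(3,13,8,18) vs β=13 → FL=S FR=W RL=S RR=W
t=33: phase=(4,14,9,19) vs β=13 → FL=S FR=W RL=S RR=W

t=2: FL=W FR=S RL=W RR=S
t=13: FL=S FR=W RL=S RR=W
t=16: FL=S FR=W RL=S RR=S
t=17: FL=S FR=W RL=W RR=S
t=19: FL=S FR=S RL=W RR=S
t=29: FL=S FR=S RL=S RR=W
t=32: FL=S FR=W RL=S RR=W
t=33: FL=S FR=W RL=S RR=W


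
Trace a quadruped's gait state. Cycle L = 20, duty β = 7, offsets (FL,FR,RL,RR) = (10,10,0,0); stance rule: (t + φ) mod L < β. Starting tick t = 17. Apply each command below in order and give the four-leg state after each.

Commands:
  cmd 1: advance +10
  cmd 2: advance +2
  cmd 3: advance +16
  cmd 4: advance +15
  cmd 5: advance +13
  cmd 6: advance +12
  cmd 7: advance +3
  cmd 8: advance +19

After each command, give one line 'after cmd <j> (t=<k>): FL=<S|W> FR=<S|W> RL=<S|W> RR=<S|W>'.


start t=17: FL=W FR=W RL=W RR=W
cmd 1: advance +10 → t=27, phase=(17,17,7,7) → FL=W FR=W RL=W RR=W
cmd 2: advance +2 → t=29, phase=(19,19,9,9) → FL=W FR=W RL=W RR=W
cmd 3: advance +16 → t=45, phase=(15,15,5,5) → FL=W FR=W RL=S RR=S
cmd 4: advance +15 → t=60, phase=(10,10,0,0) → FL=W FR=W RL=S RR=S
cmd 5: advance +13 → t=73, phase=(3,3,13,13) → FL=S FR=S RL=W RR=W
cmd 6: advance +12 → t=85, phase=(15,15,5,5) → FL=W FR=W RL=S RR=S
cmd 7: advance +3 → t=88, phase=(18,18,8,8) → FL=W FR=W RL=W RR=W
cmd 8: advance +19 → t=107, phase=(17,17,7,7) → FL=W FR=W RL=W RR=W

after cmd 1 (t=27): FL=W FR=W RL=W RR=W
after cmd 2 (t=29): FL=W FR=W RL=W RR=W
after cmd 3 (t=45): FL=W FR=W RL=S RR=S
after cmd 4 (t=60): FL=W FR=W RL=S RR=S
after cmd 5 (t=73): FL=S FR=S RL=W RR=W
after cmd 6 (t=85): FL=W FR=W RL=S RR=S
after cmd 7 (t=88): FL=W FR=W RL=W RR=W
after cmd 8 (t=107): FL=W FR=W RL=W RR=W


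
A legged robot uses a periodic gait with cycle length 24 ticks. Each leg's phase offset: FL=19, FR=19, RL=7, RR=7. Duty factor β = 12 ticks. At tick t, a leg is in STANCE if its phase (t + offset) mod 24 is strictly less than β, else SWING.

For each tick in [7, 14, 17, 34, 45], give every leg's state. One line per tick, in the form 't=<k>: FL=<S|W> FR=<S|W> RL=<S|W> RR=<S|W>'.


t=7: phase=(2,2,14,14) vs β=12 → FL=S FR=S RL=W RR=W
t=14: phase=(9,9,21,21) vs β=12 → FL=S FR=S RL=W RR=W
t=17: phase=(12,12,0,0) vs β=12 → FL=W FR=W RL=S RR=S
t=34: phase=(5,5,17,17) vs β=12 → FL=S FR=S RL=W RR=W
t=45: phase=(16,16,4,4) vs β=12 → FL=W FR=W RL=S RR=S

t=7: FL=S FR=S RL=W RR=W
t=14: FL=S FR=S RL=W RR=W
t=17: FL=W FR=W RL=S RR=S
t=34: FL=S FR=S RL=W RR=W
t=45: FL=W FR=W RL=S RR=S


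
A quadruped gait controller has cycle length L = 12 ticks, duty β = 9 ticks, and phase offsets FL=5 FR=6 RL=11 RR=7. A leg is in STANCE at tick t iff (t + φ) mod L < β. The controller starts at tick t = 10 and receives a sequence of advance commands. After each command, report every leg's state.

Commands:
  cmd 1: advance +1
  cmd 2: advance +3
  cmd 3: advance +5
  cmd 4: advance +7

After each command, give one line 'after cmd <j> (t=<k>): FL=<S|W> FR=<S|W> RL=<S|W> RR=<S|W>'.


start t=10: FL=S FR=S RL=W RR=S
cmd 1: advance +1 → t=11, phase=(4,5,10,6) → FL=S FR=S RL=W RR=S
cmd 2: advance +3 → t=14, phase=(7,8,1,9) → FL=S FR=S RL=S RR=W
cmd 3: advance +5 → t=19, phase=(0,1,6,2) → FL=S FR=S RL=S RR=S
cmd 4: advance +7 → t=26, phase=(7,8,1,9) → FL=S FR=S RL=S RR=W

after cmd 1 (t=11): FL=S FR=S RL=W RR=S
after cmd 2 (t=14): FL=S FR=S RL=S RR=W
after cmd 3 (t=19): FL=S FR=S RL=S RR=S
after cmd 4 (t=26): FL=S FR=S RL=S RR=W


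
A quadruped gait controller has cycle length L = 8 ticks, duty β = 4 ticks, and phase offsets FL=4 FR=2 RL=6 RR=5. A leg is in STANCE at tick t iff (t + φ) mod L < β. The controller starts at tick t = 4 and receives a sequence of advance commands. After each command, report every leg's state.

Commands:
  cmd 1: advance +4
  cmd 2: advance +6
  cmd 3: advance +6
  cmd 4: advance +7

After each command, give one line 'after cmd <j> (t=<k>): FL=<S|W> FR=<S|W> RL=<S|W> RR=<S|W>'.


start t=4: FL=S FR=W RL=S RR=S
cmd 1: advance +4 → t=8, phase=(4,2,6,5) → FL=W FR=S RL=W RR=W
cmd 2: advance +6 → t=14, phase=(2,0,4,3) → FL=S FR=S RL=W RR=S
cmd 3: advance +6 → t=20, phase=(0,6,2,1) → FL=S FR=W RL=S RR=S
cmd 4: advance +7 → t=27, phase=(7,5,1,0) → FL=W FR=W RL=S RR=S

after cmd 1 (t=8): FL=W FR=S RL=W RR=W
after cmd 2 (t=14): FL=S FR=S RL=W RR=S
after cmd 3 (t=20): FL=S FR=W RL=S RR=S
after cmd 4 (t=27): FL=W FR=W RL=S RR=S


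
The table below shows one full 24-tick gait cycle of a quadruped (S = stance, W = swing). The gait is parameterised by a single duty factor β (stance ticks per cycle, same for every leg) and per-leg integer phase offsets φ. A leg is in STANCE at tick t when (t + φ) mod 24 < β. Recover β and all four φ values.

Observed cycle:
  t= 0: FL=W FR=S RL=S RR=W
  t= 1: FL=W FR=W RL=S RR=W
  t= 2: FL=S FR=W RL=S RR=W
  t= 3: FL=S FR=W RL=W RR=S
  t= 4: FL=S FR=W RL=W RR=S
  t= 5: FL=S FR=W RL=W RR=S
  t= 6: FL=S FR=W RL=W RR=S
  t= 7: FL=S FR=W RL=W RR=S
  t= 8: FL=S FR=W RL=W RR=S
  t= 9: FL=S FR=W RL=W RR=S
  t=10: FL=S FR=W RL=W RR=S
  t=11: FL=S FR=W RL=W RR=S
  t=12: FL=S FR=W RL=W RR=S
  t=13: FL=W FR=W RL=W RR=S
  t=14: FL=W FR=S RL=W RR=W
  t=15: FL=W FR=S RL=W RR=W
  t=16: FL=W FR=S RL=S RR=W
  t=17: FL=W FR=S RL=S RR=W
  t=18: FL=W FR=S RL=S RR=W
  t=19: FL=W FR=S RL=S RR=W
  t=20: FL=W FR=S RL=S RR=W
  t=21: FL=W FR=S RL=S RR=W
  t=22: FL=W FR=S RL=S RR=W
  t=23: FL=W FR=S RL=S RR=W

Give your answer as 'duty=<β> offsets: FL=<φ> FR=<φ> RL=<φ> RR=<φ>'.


duty=11 offsets: FL=22 FR=10 RL=8 RR=21

duty β = stance ticks per leg = 11
FL: stance ticks = 11; W→S at t=2 → φ=22
FR: stance ticks = 11; W→S at t=14 → φ=10
RL: stance ticks = 11; W→S at t=16 → φ=8
RR: stance ticks = 11; W→S at t=3 → φ=21


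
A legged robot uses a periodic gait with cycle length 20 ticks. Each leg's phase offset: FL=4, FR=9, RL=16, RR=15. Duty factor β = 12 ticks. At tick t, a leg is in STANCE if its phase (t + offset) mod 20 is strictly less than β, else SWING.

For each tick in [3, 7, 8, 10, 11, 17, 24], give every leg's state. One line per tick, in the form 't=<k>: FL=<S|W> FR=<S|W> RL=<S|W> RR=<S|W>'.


t=3: phase=(7,12,19,18) vs β=12 → FL=S FR=W RL=W RR=W
t=7: phase=(11,16,3,2) vs β=12 → FL=S FR=W RL=S RR=S
t=8: phase=(12,17,4,3) vs β=12 → FL=W FR=W RL=S RR=S
t=10: phase=(14,19,6,5) vs β=12 → FL=W FR=W RL=S RR=S
t=11: phase=(15,0,7,6) vs β=12 → FL=W FR=S RL=S RR=S
t=17: phase=(1,6,13,12) vs β=12 → FL=S FR=S RL=W RR=W
t=24: phase=(8,13,0,19) vs β=12 → FL=S FR=W RL=S RR=W

t=3: FL=S FR=W RL=W RR=W
t=7: FL=S FR=W RL=S RR=S
t=8: FL=W FR=W RL=S RR=S
t=10: FL=W FR=W RL=S RR=S
t=11: FL=W FR=S RL=S RR=S
t=17: FL=S FR=S RL=W RR=W
t=24: FL=S FR=W RL=S RR=W


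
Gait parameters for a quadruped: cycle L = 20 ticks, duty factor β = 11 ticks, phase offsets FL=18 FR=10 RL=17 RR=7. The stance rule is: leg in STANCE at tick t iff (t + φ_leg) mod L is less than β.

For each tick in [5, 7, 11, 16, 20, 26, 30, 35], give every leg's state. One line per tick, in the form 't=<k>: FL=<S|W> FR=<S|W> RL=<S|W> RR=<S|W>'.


t=5: FL=S FR=W RL=S RR=W
t=7: FL=S FR=W RL=S RR=W
t=11: FL=S FR=S RL=S RR=W
t=16: FL=W FR=S RL=W RR=S
t=20: FL=W FR=S RL=W RR=S
t=26: FL=S FR=W RL=S RR=W
t=30: FL=S FR=S RL=S RR=W
t=35: FL=W FR=S RL=W RR=S

t=5: phase=(3,15,2,12) vs β=11 → FL=S FR=W RL=S RR=W
t=7: phase=(5,17,4,14) vs β=11 → FL=S FR=W RL=S RR=W
t=11: phase=(9,1,8,18) vs β=11 → FL=S FR=S RL=S RR=W
t=16: phase=(14,6,13,3) vs β=11 → FL=W FR=S RL=W RR=S
t=20: phase=(18,10,17,7) vs β=11 → FL=W FR=S RL=W RR=S
t=26: phase=(4,16,3,13) vs β=11 → FL=S FR=W RL=S RR=W
t=30: phase=(8,0,7,17) vs β=11 → FL=S FR=S RL=S RR=W
t=35: phase=(13,5,12,2) vs β=11 → FL=W FR=S RL=W RR=S


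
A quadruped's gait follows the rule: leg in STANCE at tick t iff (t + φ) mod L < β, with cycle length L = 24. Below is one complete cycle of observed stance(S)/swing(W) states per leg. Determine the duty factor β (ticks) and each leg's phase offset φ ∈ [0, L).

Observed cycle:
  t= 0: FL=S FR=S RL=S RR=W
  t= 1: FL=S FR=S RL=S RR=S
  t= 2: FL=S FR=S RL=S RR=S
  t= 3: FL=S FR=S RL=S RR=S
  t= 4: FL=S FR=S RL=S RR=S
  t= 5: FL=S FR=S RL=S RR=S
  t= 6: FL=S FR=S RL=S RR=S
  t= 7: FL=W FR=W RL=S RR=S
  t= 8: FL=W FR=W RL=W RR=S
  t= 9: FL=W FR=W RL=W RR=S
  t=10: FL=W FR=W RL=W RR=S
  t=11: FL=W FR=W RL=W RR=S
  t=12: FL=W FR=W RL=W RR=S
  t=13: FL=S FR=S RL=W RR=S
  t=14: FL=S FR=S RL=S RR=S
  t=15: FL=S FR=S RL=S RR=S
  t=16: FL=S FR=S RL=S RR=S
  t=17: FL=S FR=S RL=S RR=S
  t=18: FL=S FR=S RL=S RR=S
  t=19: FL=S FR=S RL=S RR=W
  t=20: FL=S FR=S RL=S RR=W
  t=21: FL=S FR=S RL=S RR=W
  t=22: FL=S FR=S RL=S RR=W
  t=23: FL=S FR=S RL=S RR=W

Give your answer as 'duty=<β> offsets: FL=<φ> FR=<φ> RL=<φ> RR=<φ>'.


duty=18 offsets: FL=11 FR=11 RL=10 RR=23

duty β = stance ticks per leg = 18
FL: stance ticks = 18; W→S at t=13 → φ=11
FR: stance ticks = 18; W→S at t=13 → φ=11
RL: stance ticks = 18; W→S at t=14 → φ=10
RR: stance ticks = 18; W→S at t=1 → φ=23


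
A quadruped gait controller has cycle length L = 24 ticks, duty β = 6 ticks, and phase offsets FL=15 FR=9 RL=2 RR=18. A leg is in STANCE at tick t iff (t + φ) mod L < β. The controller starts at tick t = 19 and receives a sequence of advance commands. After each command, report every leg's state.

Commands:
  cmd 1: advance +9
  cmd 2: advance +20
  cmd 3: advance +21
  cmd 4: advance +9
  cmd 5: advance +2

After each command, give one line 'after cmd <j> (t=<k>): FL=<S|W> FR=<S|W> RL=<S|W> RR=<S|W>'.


start t=19: FL=W FR=S RL=W RR=W
cmd 1: advance +9 → t=28, phase=(19,13,6,22) → FL=W FR=W RL=W RR=W
cmd 2: advance +20 → t=48, phase=(15,9,2,18) → FL=W FR=W RL=S RR=W
cmd 3: advance +21 → t=69, phase=(12,6,23,15) → FL=W FR=W RL=W RR=W
cmd 4: advance +9 → t=78, phase=(21,15,8,0) → FL=W FR=W RL=W RR=S
cmd 5: advance +2 → t=80, phase=(23,17,10,2) → FL=W FR=W RL=W RR=S

after cmd 1 (t=28): FL=W FR=W RL=W RR=W
after cmd 2 (t=48): FL=W FR=W RL=S RR=W
after cmd 3 (t=69): FL=W FR=W RL=W RR=W
after cmd 4 (t=78): FL=W FR=W RL=W RR=S
after cmd 5 (t=80): FL=W FR=W RL=W RR=S


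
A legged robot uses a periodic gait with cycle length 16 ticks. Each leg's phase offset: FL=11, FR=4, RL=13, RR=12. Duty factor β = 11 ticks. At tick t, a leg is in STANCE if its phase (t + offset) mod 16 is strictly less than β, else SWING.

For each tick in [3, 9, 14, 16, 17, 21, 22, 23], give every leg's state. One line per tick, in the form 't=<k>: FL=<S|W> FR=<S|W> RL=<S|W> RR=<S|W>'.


t=3: phase=(14,7,0,15) vs β=11 → FL=W FR=S RL=S RR=W
t=9: phase=(4,13,6,5) vs β=11 → FL=S FR=W RL=S RR=S
t=14: phase=(9,2,11,10) vs β=11 → FL=S FR=S RL=W RR=S
t=16: phase=(11,4,13,12) vs β=11 → FL=W FR=S RL=W RR=W
t=17: phase=(12,5,14,13) vs β=11 → FL=W FR=S RL=W RR=W
t=21: phase=(0,9,2,1) vs β=11 → FL=S FR=S RL=S RR=S
t=22: phase=(1,10,3,2) vs β=11 → FL=S FR=S RL=S RR=S
t=23: phase=(2,11,4,3) vs β=11 → FL=S FR=W RL=S RR=S

t=3: FL=W FR=S RL=S RR=W
t=9: FL=S FR=W RL=S RR=S
t=14: FL=S FR=S RL=W RR=S
t=16: FL=W FR=S RL=W RR=W
t=17: FL=W FR=S RL=W RR=W
t=21: FL=S FR=S RL=S RR=S
t=22: FL=S FR=S RL=S RR=S
t=23: FL=S FR=W RL=S RR=S


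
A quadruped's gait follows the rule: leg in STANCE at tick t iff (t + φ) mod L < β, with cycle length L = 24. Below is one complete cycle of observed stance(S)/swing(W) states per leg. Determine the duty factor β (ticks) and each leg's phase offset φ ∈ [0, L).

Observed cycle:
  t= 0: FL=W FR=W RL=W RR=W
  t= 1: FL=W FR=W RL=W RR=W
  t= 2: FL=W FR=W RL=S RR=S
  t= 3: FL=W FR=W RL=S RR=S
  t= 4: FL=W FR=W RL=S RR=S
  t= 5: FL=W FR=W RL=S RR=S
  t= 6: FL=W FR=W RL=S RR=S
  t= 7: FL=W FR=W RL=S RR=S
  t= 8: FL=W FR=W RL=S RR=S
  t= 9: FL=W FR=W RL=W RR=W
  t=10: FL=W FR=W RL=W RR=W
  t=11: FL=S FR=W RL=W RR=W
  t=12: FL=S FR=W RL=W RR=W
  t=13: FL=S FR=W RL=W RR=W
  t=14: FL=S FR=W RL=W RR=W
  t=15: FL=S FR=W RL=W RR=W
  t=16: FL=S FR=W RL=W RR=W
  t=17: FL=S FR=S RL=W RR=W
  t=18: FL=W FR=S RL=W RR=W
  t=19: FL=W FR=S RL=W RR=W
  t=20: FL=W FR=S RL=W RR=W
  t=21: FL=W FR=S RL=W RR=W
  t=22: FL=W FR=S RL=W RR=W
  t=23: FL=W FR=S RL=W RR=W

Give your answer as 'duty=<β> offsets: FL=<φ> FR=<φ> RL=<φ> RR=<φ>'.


duty=7 offsets: FL=13 FR=7 RL=22 RR=22

duty β = stance ticks per leg = 7
FL: stance ticks = 7; W→S at t=11 → φ=13
FR: stance ticks = 7; W→S at t=17 → φ=7
RL: stance ticks = 7; W→S at t=2 → φ=22
RR: stance ticks = 7; W→S at t=2 → φ=22


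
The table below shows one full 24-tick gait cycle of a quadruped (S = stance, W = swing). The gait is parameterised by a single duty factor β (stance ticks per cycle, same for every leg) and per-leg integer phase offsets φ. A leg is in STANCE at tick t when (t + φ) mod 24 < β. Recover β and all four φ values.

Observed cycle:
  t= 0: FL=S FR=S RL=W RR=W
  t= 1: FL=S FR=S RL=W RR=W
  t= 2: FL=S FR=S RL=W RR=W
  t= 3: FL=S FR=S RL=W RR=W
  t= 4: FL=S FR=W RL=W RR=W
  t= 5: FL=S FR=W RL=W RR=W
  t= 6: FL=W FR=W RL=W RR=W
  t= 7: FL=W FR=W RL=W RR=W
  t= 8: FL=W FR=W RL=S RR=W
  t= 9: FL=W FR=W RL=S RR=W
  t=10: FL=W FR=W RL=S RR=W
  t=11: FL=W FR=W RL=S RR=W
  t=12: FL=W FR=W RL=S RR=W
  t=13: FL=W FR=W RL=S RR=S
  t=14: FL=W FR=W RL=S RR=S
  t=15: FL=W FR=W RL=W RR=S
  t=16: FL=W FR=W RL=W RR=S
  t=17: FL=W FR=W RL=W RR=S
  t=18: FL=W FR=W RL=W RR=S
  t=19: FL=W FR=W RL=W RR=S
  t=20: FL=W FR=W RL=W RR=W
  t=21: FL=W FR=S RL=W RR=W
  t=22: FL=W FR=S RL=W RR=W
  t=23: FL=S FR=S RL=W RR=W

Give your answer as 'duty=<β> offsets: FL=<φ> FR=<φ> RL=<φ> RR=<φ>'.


duty=7 offsets: FL=1 FR=3 RL=16 RR=11

duty β = stance ticks per leg = 7
FL: stance ticks = 7; W→S at t=23 → φ=1
FR: stance ticks = 7; W→S at t=21 → φ=3
RL: stance ticks = 7; W→S at t=8 → φ=16
RR: stance ticks = 7; W→S at t=13 → φ=11


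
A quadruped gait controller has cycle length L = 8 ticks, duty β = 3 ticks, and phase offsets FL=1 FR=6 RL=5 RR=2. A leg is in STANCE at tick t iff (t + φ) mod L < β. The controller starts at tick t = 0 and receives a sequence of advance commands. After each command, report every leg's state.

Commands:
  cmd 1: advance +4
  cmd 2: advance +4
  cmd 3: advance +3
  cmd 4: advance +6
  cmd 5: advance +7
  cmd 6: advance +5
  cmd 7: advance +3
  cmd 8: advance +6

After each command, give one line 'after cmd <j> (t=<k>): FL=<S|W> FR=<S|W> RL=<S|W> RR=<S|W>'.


start t=0: FL=S FR=W RL=W RR=S
cmd 1: advance +4 → t=4, phase=(5,2,1,6) → FL=W FR=S RL=S RR=W
cmd 2: advance +4 → t=8, phase=(1,6,5,2) → FL=S FR=W RL=W RR=S
cmd 3: advance +3 → t=11, phase=(4,1,0,5) → FL=W FR=S RL=S RR=W
cmd 4: advance +6 → t=17, phase=(2,7,6,3) → FL=S FR=W RL=W RR=W
cmd 5: advance +7 → t=24, phase=(1,6,5,2) → FL=S FR=W RL=W RR=S
cmd 6: advance +5 → t=29, phase=(6,3,2,7) → FL=W FR=W RL=S RR=W
cmd 7: advance +3 → t=32, phase=(1,6,5,2) → FL=S FR=W RL=W RR=S
cmd 8: advance +6 → t=38, phase=(7,4,3,0) → FL=W FR=W RL=W RR=S

after cmd 1 (t=4): FL=W FR=S RL=S RR=W
after cmd 2 (t=8): FL=S FR=W RL=W RR=S
after cmd 3 (t=11): FL=W FR=S RL=S RR=W
after cmd 4 (t=17): FL=S FR=W RL=W RR=W
after cmd 5 (t=24): FL=S FR=W RL=W RR=S
after cmd 6 (t=29): FL=W FR=W RL=S RR=W
after cmd 7 (t=32): FL=S FR=W RL=W RR=S
after cmd 8 (t=38): FL=W FR=W RL=W RR=S


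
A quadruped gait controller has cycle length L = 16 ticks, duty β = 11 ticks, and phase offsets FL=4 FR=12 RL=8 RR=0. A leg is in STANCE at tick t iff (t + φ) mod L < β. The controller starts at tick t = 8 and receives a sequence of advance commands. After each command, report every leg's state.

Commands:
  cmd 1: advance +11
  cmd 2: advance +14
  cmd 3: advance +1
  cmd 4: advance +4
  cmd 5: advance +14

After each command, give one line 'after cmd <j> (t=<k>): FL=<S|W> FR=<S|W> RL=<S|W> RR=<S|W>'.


start t=8: FL=W FR=S RL=S RR=S
cmd 1: advance +11 → t=19, phase=(7,15,11,3) → FL=S FR=W RL=W RR=S
cmd 2: advance +14 → t=33, phase=(5,13,9,1) → FL=S FR=W RL=S RR=S
cmd 3: advance +1 → t=34, phase=(6,14,10,2) → FL=S FR=W RL=S RR=S
cmd 4: advance +4 → t=38, phase=(10,2,14,6) → FL=S FR=S RL=W RR=S
cmd 5: advance +14 → t=52, phase=(8,0,12,4) → FL=S FR=S RL=W RR=S

after cmd 1 (t=19): FL=S FR=W RL=W RR=S
after cmd 2 (t=33): FL=S FR=W RL=S RR=S
after cmd 3 (t=34): FL=S FR=W RL=S RR=S
after cmd 4 (t=38): FL=S FR=S RL=W RR=S
after cmd 5 (t=52): FL=S FR=S RL=W RR=S


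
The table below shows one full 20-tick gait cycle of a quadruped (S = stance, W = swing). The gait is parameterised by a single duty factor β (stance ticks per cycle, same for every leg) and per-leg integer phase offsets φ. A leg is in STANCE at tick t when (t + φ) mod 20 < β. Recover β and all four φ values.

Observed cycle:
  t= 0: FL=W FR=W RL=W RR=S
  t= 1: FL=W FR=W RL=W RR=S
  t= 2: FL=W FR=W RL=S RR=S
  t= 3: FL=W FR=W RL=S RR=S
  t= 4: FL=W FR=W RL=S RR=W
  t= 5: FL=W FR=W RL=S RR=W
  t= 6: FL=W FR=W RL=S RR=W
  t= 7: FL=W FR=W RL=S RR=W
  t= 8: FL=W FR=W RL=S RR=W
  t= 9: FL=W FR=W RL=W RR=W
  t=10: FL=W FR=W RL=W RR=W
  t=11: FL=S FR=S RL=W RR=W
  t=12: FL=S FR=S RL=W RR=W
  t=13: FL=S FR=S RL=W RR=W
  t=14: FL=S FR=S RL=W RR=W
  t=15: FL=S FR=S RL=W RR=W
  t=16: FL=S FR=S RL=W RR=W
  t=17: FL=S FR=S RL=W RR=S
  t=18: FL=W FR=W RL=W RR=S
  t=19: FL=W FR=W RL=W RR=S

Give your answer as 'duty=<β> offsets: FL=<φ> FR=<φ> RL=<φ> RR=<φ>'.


duty=7 offsets: FL=9 FR=9 RL=18 RR=3

duty β = stance ticks per leg = 7
FL: stance ticks = 7; W→S at t=11 → φ=9
FR: stance ticks = 7; W→S at t=11 → φ=9
RL: stance ticks = 7; W→S at t=2 → φ=18
RR: stance ticks = 7; W→S at t=17 → φ=3


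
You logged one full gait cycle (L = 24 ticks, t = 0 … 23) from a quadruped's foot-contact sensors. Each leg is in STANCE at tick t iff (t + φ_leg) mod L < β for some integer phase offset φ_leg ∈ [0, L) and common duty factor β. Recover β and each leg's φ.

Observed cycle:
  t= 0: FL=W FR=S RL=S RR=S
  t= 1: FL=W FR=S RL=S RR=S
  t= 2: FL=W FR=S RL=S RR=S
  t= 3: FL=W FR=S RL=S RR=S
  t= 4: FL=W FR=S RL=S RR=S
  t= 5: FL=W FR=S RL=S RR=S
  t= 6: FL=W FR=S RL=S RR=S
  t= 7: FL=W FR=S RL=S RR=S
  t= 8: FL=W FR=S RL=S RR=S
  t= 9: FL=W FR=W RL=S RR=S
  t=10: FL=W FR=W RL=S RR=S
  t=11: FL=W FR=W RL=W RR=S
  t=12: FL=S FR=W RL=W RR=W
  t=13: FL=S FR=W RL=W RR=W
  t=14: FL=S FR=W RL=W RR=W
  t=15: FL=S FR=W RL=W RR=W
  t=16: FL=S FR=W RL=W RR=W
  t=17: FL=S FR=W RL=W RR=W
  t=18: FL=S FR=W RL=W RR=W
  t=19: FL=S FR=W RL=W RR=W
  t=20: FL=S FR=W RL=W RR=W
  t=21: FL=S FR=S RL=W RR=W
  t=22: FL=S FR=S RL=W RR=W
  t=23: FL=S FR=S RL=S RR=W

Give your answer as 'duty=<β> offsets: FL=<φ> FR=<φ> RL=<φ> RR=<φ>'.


duty β = stance ticks per leg = 12
FL: stance ticks = 12; W→S at t=12 → φ=12
FR: stance ticks = 12; W→S at t=21 → φ=3
RL: stance ticks = 12; W→S at t=23 → φ=1
RR: stance ticks = 12; W→S at t=0 → φ=0

duty=12 offsets: FL=12 FR=3 RL=1 RR=0


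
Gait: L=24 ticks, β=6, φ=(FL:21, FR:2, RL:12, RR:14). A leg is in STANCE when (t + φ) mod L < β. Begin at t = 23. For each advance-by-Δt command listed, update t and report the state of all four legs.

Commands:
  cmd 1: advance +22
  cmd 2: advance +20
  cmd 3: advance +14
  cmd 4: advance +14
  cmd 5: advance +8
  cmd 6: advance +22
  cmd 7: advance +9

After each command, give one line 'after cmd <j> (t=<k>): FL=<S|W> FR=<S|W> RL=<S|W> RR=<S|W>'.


start t=23: FL=W FR=S RL=W RR=W
cmd 1: advance +22 → t=45, phase=(18,23,9,11) → FL=W FR=W RL=W RR=W
cmd 2: advance +20 → t=65, phase=(14,19,5,7) → FL=W FR=W RL=S RR=W
cmd 3: advance +14 → t=79, phase=(4,9,19,21) → FL=S FR=W RL=W RR=W
cmd 4: advance +14 → t=93, phase=(18,23,9,11) → FL=W FR=W RL=W RR=W
cmd 5: advance +8 → t=101, phase=(2,7,17,19) → FL=S FR=W RL=W RR=W
cmd 6: advance +22 → t=123, phase=(0,5,15,17) → FL=S FR=S RL=W RR=W
cmd 7: advance +9 → t=132, phase=(9,14,0,2) → FL=W FR=W RL=S RR=S

after cmd 1 (t=45): FL=W FR=W RL=W RR=W
after cmd 2 (t=65): FL=W FR=W RL=S RR=W
after cmd 3 (t=79): FL=S FR=W RL=W RR=W
after cmd 4 (t=93): FL=W FR=W RL=W RR=W
after cmd 5 (t=101): FL=S FR=W RL=W RR=W
after cmd 6 (t=123): FL=S FR=S RL=W RR=W
after cmd 7 (t=132): FL=W FR=W RL=S RR=S


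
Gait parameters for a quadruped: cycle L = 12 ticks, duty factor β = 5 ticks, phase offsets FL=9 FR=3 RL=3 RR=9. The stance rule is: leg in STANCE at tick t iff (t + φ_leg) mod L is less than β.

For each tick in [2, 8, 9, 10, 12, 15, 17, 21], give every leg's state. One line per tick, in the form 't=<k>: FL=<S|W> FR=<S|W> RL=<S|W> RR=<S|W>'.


t=2: FL=W FR=W RL=W RR=W
t=8: FL=W FR=W RL=W RR=W
t=9: FL=W FR=S RL=S RR=W
t=10: FL=W FR=S RL=S RR=W
t=12: FL=W FR=S RL=S RR=W
t=15: FL=S FR=W RL=W RR=S
t=17: FL=S FR=W RL=W RR=S
t=21: FL=W FR=S RL=S RR=W

t=2: phase=(11,5,5,11) vs β=5 → FL=W FR=W RL=W RR=W
t=8: phase=(5,11,11,5) vs β=5 → FL=W FR=W RL=W RR=W
t=9: phase=(6,0,0,6) vs β=5 → FL=W FR=S RL=S RR=W
t=10: phase=(7,1,1,7) vs β=5 → FL=W FR=S RL=S RR=W
t=12: phase=(9,3,3,9) vs β=5 → FL=W FR=S RL=S RR=W
t=15: phase=(0,6,6,0) vs β=5 → FL=S FR=W RL=W RR=S
t=17: phase=(2,8,8,2) vs β=5 → FL=S FR=W RL=W RR=S
t=21: phase=(6,0,0,6) vs β=5 → FL=W FR=S RL=S RR=W


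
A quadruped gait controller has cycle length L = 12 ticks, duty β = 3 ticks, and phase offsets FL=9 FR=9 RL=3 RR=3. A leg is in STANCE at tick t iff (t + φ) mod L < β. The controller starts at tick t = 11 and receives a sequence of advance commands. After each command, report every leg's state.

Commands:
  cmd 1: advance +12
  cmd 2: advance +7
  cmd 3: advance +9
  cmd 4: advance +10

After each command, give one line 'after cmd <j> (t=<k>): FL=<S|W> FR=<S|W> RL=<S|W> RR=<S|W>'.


after cmd 1 (t=23): FL=W FR=W RL=S RR=S
after cmd 2 (t=30): FL=W FR=W RL=W RR=W
after cmd 3 (t=39): FL=S FR=S RL=W RR=W
after cmd 4 (t=49): FL=W FR=W RL=W RR=W

start t=11: FL=W FR=W RL=S RR=S
cmd 1: advance +12 → t=23, phase=(8,8,2,2) → FL=W FR=W RL=S RR=S
cmd 2: advance +7 → t=30, phase=(3,3,9,9) → FL=W FR=W RL=W RR=W
cmd 3: advance +9 → t=39, phase=(0,0,6,6) → FL=S FR=S RL=W RR=W
cmd 4: advance +10 → t=49, phase=(10,10,4,4) → FL=W FR=W RL=W RR=W


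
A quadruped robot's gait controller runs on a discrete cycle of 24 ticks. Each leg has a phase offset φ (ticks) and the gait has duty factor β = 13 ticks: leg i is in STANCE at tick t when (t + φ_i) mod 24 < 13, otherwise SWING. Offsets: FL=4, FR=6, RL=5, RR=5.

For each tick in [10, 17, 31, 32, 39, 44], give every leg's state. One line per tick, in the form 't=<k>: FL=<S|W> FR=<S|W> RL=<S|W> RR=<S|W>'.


t=10: phase=(14,16,15,15) vs β=13 → FL=W FR=W RL=W RR=W
t=17: phase=(21,23,22,22) vs β=13 → FL=W FR=W RL=W RR=W
t=31: phase=(11,13,12,12) vs β=13 → FL=S FR=W RL=S RR=S
t=32: phase=(12,14,13,13) vs β=13 → FL=S FR=W RL=W RR=W
t=39: phase=(19,21,20,20) vs β=13 → FL=W FR=W RL=W RR=W
t=44: phase=(0,2,1,1) vs β=13 → FL=S FR=S RL=S RR=S

t=10: FL=W FR=W RL=W RR=W
t=17: FL=W FR=W RL=W RR=W
t=31: FL=S FR=W RL=S RR=S
t=32: FL=S FR=W RL=W RR=W
t=39: FL=W FR=W RL=W RR=W
t=44: FL=S FR=S RL=S RR=S


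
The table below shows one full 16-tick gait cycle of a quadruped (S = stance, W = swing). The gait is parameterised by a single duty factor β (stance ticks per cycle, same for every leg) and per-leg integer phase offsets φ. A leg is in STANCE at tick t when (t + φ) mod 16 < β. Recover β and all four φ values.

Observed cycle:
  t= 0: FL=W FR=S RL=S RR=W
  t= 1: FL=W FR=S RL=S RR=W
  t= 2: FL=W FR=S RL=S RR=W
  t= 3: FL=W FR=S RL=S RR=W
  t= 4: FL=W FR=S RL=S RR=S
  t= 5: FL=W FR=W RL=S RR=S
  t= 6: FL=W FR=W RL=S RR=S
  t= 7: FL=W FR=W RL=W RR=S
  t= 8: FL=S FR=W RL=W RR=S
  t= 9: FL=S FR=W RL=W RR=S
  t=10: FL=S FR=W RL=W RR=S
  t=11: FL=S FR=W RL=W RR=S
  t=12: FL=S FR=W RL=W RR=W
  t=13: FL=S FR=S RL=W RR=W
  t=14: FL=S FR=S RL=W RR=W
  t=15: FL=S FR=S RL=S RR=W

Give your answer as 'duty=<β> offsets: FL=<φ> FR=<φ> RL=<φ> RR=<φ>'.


duty=8 offsets: FL=8 FR=3 RL=1 RR=12

duty β = stance ticks per leg = 8
FL: stance ticks = 8; W→S at t=8 → φ=8
FR: stance ticks = 8; W→S at t=13 → φ=3
RL: stance ticks = 8; W→S at t=15 → φ=1
RR: stance ticks = 8; W→S at t=4 → φ=12


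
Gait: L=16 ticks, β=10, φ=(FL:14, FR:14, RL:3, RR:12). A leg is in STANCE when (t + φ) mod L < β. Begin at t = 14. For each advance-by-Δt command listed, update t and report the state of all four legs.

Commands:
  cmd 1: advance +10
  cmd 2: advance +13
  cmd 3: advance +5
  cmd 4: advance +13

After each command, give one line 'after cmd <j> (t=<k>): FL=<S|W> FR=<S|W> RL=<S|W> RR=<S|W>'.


start t=14: FL=W FR=W RL=S RR=W
cmd 1: advance +10 → t=24, phase=(6,6,11,4) → FL=S FR=S RL=W RR=S
cmd 2: advance +13 → t=37, phase=(3,3,8,1) → FL=S FR=S RL=S RR=S
cmd 3: advance +5 → t=42, phase=(8,8,13,6) → FL=S FR=S RL=W RR=S
cmd 4: advance +13 → t=55, phase=(5,5,10,3) → FL=S FR=S RL=W RR=S

after cmd 1 (t=24): FL=S FR=S RL=W RR=S
after cmd 2 (t=37): FL=S FR=S RL=S RR=S
after cmd 3 (t=42): FL=S FR=S RL=W RR=S
after cmd 4 (t=55): FL=S FR=S RL=W RR=S


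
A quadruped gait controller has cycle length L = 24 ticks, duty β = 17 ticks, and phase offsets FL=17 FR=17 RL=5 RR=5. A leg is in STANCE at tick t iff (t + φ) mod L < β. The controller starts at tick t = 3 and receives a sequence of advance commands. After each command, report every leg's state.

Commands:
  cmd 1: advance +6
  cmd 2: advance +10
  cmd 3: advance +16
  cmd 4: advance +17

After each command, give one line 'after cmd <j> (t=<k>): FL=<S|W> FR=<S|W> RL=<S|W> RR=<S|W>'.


after cmd 1 (t=9): FL=S FR=S RL=S RR=S
after cmd 2 (t=19): FL=S FR=S RL=S RR=S
after cmd 3 (t=35): FL=S FR=S RL=S RR=S
after cmd 4 (t=52): FL=W FR=W RL=S RR=S

start t=3: FL=W FR=W RL=S RR=S
cmd 1: advance +6 → t=9, phase=(2,2,14,14) → FL=S FR=S RL=S RR=S
cmd 2: advance +10 → t=19, phase=(12,12,0,0) → FL=S FR=S RL=S RR=S
cmd 3: advance +16 → t=35, phase=(4,4,16,16) → FL=S FR=S RL=S RR=S
cmd 4: advance +17 → t=52, phase=(21,21,9,9) → FL=W FR=W RL=S RR=S


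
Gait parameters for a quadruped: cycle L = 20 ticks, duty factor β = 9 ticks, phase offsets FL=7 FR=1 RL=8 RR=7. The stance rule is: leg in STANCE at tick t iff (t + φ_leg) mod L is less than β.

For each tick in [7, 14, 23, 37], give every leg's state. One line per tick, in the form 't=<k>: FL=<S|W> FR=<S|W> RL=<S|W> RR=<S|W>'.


t=7: phase=(14,8,15,14) vs β=9 → FL=W FR=S RL=W RR=W
t=14: phase=(1,15,2,1) vs β=9 → FL=S FR=W RL=S RR=S
t=23: phase=(10,4,11,10) vs β=9 → FL=W FR=S RL=W RR=W
t=37: phase=(4,18,5,4) vs β=9 → FL=S FR=W RL=S RR=S

t=7: FL=W FR=S RL=W RR=W
t=14: FL=S FR=W RL=S RR=S
t=23: FL=W FR=S RL=W RR=W
t=37: FL=S FR=W RL=S RR=S


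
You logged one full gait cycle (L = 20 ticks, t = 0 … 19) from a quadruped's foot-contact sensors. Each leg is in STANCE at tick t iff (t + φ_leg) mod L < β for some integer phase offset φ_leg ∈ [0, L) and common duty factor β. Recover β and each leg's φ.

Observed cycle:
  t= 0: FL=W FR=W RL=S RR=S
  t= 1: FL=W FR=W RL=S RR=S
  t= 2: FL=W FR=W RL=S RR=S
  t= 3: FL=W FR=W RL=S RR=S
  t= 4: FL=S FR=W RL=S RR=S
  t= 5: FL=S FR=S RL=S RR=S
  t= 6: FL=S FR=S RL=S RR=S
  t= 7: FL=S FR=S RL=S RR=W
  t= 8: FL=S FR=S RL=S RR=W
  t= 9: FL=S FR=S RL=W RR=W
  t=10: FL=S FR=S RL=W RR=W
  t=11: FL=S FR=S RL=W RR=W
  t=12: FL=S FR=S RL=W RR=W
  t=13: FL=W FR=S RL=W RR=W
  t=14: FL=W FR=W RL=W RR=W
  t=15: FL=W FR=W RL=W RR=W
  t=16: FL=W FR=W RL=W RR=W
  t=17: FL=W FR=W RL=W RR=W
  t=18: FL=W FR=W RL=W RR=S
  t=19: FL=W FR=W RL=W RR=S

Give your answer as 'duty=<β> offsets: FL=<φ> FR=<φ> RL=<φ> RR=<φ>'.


duty β = stance ticks per leg = 9
FL: stance ticks = 9; W→S at t=4 → φ=16
FR: stance ticks = 9; W→S at t=5 → φ=15
RL: stance ticks = 9; W→S at t=0 → φ=0
RR: stance ticks = 9; W→S at t=18 → φ=2

duty=9 offsets: FL=16 FR=15 RL=0 RR=2


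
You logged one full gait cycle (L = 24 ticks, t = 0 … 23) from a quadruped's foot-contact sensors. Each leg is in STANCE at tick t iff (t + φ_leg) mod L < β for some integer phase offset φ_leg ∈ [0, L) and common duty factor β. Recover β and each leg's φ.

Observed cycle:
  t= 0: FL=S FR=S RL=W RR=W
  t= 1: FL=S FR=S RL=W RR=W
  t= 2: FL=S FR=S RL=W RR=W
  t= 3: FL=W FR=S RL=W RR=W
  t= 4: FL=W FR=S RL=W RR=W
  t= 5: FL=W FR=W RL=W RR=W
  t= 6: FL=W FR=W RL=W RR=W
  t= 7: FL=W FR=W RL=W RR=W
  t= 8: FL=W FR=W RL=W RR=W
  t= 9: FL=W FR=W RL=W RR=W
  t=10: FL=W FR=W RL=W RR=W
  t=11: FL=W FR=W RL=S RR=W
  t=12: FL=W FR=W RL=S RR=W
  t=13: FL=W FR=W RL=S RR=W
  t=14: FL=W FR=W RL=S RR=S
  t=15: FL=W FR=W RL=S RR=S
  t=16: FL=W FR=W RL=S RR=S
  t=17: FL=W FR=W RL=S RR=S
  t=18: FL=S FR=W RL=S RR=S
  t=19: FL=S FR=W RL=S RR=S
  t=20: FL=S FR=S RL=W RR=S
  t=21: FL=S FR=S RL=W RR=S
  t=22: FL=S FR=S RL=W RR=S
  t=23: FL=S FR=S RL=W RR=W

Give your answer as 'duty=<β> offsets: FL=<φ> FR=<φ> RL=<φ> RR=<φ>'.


duty=9 offsets: FL=6 FR=4 RL=13 RR=10

duty β = stance ticks per leg = 9
FL: stance ticks = 9; W→S at t=18 → φ=6
FR: stance ticks = 9; W→S at t=20 → φ=4
RL: stance ticks = 9; W→S at t=11 → φ=13
RR: stance ticks = 9; W→S at t=14 → φ=10


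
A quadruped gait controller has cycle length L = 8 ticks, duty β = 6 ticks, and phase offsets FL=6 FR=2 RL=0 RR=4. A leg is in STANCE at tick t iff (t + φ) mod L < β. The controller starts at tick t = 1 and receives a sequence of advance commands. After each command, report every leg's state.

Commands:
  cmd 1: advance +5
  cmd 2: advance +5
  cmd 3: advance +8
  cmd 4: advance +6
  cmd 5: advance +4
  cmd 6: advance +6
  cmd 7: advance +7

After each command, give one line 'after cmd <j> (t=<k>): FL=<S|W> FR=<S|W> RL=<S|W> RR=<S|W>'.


after cmd 1 (t=6): FL=S FR=S RL=W RR=S
after cmd 2 (t=11): FL=S FR=S RL=S RR=W
after cmd 3 (t=19): FL=S FR=S RL=S RR=W
after cmd 4 (t=25): FL=W FR=S RL=S RR=S
after cmd 5 (t=29): FL=S FR=W RL=S RR=S
after cmd 6 (t=35): FL=S FR=S RL=S RR=W
after cmd 7 (t=42): FL=S FR=S RL=S RR=W

start t=1: FL=W FR=S RL=S RR=S
cmd 1: advance +5 → t=6, phase=(4,0,6,2) → FL=S FR=S RL=W RR=S
cmd 2: advance +5 → t=11, phase=(1,5,3,7) → FL=S FR=S RL=S RR=W
cmd 3: advance +8 → t=19, phase=(1,5,3,7) → FL=S FR=S RL=S RR=W
cmd 4: advance +6 → t=25, phase=(7,3,1,5) → FL=W FR=S RL=S RR=S
cmd 5: advance +4 → t=29, phase=(3,7,5,1) → FL=S FR=W RL=S RR=S
cmd 6: advance +6 → t=35, phase=(1,5,3,7) → FL=S FR=S RL=S RR=W
cmd 7: advance +7 → t=42, phase=(0,4,2,6) → FL=S FR=S RL=S RR=W


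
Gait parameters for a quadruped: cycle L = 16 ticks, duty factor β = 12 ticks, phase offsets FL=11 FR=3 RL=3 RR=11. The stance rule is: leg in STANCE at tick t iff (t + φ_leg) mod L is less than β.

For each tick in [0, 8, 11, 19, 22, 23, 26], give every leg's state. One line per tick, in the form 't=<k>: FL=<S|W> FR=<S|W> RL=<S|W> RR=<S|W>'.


t=0: FL=S FR=S RL=S RR=S
t=8: FL=S FR=S RL=S RR=S
t=11: FL=S FR=W RL=W RR=S
t=19: FL=W FR=S RL=S RR=W
t=22: FL=S FR=S RL=S RR=S
t=23: FL=S FR=S RL=S RR=S
t=26: FL=S FR=W RL=W RR=S

t=0: phase=(11,3,3,11) vs β=12 → FL=S FR=S RL=S RR=S
t=8: phase=(3,11,11,3) vs β=12 → FL=S FR=S RL=S RR=S
t=11: phase=(6,14,14,6) vs β=12 → FL=S FR=W RL=W RR=S
t=19: phase=(14,6,6,14) vs β=12 → FL=W FR=S RL=S RR=W
t=22: phase=(1,9,9,1) vs β=12 → FL=S FR=S RL=S RR=S
t=23: phase=(2,10,10,2) vs β=12 → FL=S FR=S RL=S RR=S
t=26: phase=(5,13,13,5) vs β=12 → FL=S FR=W RL=W RR=S


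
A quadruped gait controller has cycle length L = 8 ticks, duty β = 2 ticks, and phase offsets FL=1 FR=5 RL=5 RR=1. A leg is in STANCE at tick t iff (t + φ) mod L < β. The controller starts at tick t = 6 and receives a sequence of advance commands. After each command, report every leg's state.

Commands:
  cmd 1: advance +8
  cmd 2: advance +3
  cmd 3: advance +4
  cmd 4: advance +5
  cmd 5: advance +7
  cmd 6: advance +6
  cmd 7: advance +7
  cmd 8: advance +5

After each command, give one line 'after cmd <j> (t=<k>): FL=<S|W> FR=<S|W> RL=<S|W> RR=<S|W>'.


start t=6: FL=W FR=W RL=W RR=W
cmd 1: advance +8 → t=14, phase=(7,3,3,7) → FL=W FR=W RL=W RR=W
cmd 2: advance +3 → t=17, phase=(2,6,6,2) → FL=W FR=W RL=W RR=W
cmd 3: advance +4 → t=21, phase=(6,2,2,6) → FL=W FR=W RL=W RR=W
cmd 4: advance +5 → t=26, phase=(3,7,7,3) → FL=W FR=W RL=W RR=W
cmd 5: advance +7 → t=33, phase=(2,6,6,2) → FL=W FR=W RL=W RR=W
cmd 6: advance +6 → t=39, phase=(0,4,4,0) → FL=S FR=W RL=W RR=S
cmd 7: advance +7 → t=46, phase=(7,3,3,7) → FL=W FR=W RL=W RR=W
cmd 8: advance +5 → t=51, phase=(4,0,0,4) → FL=W FR=S RL=S RR=W

after cmd 1 (t=14): FL=W FR=W RL=W RR=W
after cmd 2 (t=17): FL=W FR=W RL=W RR=W
after cmd 3 (t=21): FL=W FR=W RL=W RR=W
after cmd 4 (t=26): FL=W FR=W RL=W RR=W
after cmd 5 (t=33): FL=W FR=W RL=W RR=W
after cmd 6 (t=39): FL=S FR=W RL=W RR=S
after cmd 7 (t=46): FL=W FR=W RL=W RR=W
after cmd 8 (t=51): FL=W FR=S RL=S RR=W


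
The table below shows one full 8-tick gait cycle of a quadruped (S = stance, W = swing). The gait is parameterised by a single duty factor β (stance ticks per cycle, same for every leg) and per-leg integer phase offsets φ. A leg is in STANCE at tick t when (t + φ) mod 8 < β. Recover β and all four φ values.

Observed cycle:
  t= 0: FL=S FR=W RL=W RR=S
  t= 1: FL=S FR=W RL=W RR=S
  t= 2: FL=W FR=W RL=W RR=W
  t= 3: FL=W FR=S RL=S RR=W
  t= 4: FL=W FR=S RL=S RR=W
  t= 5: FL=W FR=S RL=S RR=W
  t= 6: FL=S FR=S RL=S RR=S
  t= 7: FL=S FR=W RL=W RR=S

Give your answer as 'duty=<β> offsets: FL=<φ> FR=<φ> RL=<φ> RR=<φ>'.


duty β = stance ticks per leg = 4
FL: stance ticks = 4; W→S at t=6 → φ=2
FR: stance ticks = 4; W→S at t=3 → φ=5
RL: stance ticks = 4; W→S at t=3 → φ=5
RR: stance ticks = 4; W→S at t=6 → φ=2

duty=4 offsets: FL=2 FR=5 RL=5 RR=2


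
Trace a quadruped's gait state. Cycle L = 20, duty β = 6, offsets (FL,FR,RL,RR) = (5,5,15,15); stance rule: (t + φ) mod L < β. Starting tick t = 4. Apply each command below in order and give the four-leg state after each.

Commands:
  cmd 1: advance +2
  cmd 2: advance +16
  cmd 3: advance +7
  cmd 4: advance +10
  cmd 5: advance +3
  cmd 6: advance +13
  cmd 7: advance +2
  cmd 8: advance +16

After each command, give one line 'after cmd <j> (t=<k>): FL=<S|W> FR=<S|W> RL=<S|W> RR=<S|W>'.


after cmd 1 (t=6): FL=W FR=W RL=S RR=S
after cmd 2 (t=22): FL=W FR=W RL=W RR=W
after cmd 3 (t=29): FL=W FR=W RL=S RR=S
after cmd 4 (t=39): FL=S FR=S RL=W RR=W
after cmd 5 (t=42): FL=W FR=W RL=W RR=W
after cmd 6 (t=55): FL=S FR=S RL=W RR=W
after cmd 7 (t=57): FL=S FR=S RL=W RR=W
after cmd 8 (t=73): FL=W FR=W RL=W RR=W

start t=4: FL=W FR=W RL=W RR=W
cmd 1: advance +2 → t=6, phase=(11,11,1,1) → FL=W FR=W RL=S RR=S
cmd 2: advance +16 → t=22, phase=(7,7,17,17) → FL=W FR=W RL=W RR=W
cmd 3: advance +7 → t=29, phase=(14,14,4,4) → FL=W FR=W RL=S RR=S
cmd 4: advance +10 → t=39, phase=(4,4,14,14) → FL=S FR=S RL=W RR=W
cmd 5: advance +3 → t=42, phase=(7,7,17,17) → FL=W FR=W RL=W RR=W
cmd 6: advance +13 → t=55, phase=(0,0,10,10) → FL=S FR=S RL=W RR=W
cmd 7: advance +2 → t=57, phase=(2,2,12,12) → FL=S FR=S RL=W RR=W
cmd 8: advance +16 → t=73, phase=(18,18,8,8) → FL=W FR=W RL=W RR=W


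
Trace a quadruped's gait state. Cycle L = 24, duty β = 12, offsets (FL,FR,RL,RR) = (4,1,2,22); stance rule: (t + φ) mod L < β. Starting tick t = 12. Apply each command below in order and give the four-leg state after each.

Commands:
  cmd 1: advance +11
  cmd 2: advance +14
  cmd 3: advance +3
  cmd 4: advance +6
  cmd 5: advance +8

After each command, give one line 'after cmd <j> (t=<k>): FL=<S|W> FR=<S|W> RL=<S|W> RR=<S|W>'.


start t=12: FL=W FR=W RL=W RR=S
cmd 1: advance +11 → t=23, phase=(3,0,1,21) → FL=S FR=S RL=S RR=W
cmd 2: advance +14 → t=37, phase=(17,14,15,11) → FL=W FR=W RL=W RR=S
cmd 3: advance +3 → t=40, phase=(20,17,18,14) → FL=W FR=W RL=W RR=W
cmd 4: advance +6 → t=46, phase=(2,23,0,20) → FL=S FR=W RL=S RR=W
cmd 5: advance +8 → t=54, phase=(10,7,8,4) → FL=S FR=S RL=S RR=S

after cmd 1 (t=23): FL=S FR=S RL=S RR=W
after cmd 2 (t=37): FL=W FR=W RL=W RR=S
after cmd 3 (t=40): FL=W FR=W RL=W RR=W
after cmd 4 (t=46): FL=S FR=W RL=S RR=W
after cmd 5 (t=54): FL=S FR=S RL=S RR=S
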